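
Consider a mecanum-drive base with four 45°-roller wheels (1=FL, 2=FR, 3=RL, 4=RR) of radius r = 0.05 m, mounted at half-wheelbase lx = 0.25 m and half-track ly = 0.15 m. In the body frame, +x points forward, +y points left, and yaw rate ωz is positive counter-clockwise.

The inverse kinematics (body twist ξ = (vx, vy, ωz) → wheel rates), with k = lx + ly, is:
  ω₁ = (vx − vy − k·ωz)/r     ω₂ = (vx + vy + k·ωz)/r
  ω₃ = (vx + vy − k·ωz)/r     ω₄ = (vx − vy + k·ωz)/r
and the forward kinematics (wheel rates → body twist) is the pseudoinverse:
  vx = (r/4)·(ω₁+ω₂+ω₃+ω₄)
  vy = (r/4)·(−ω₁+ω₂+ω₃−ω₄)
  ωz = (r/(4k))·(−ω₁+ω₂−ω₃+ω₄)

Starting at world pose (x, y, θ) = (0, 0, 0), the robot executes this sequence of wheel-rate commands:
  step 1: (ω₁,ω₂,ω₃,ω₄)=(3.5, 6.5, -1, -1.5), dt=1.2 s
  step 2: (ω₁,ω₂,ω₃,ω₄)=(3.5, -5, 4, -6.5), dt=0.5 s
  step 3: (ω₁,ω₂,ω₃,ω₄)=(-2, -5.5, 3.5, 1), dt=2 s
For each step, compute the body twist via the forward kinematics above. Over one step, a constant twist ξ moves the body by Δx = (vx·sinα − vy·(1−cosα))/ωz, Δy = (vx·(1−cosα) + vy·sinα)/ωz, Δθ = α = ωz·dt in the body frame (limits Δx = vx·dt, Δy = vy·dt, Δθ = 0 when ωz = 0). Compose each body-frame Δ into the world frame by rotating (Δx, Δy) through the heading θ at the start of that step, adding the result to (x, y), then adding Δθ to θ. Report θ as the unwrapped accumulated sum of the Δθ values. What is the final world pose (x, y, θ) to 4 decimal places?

step 1: ξ=(vx,vy,ωz)=(0.0938, 0.0437, 0.0781), dt=1.2 → body Δ=(0.1099, 0.0577, 0.0938) → world pose (0.1099, 0.0577, 0.0938)
step 2: ξ=(vx,vy,ωz)=(-0.0500, 0.0250, -0.5938), dt=0.5 → body Δ=(-0.0228, 0.0160, -0.2969) → world pose (0.0857, 0.0715, -0.2031)
step 3: ξ=(vx,vy,ωz)=(-0.0375, -0.0125, -0.1875), dt=2.0 → body Δ=(-0.0779, -0.0105, -0.3750) → world pose (0.0073, 0.0769, -0.5781)

(0.0073, 0.0769, -0.5781)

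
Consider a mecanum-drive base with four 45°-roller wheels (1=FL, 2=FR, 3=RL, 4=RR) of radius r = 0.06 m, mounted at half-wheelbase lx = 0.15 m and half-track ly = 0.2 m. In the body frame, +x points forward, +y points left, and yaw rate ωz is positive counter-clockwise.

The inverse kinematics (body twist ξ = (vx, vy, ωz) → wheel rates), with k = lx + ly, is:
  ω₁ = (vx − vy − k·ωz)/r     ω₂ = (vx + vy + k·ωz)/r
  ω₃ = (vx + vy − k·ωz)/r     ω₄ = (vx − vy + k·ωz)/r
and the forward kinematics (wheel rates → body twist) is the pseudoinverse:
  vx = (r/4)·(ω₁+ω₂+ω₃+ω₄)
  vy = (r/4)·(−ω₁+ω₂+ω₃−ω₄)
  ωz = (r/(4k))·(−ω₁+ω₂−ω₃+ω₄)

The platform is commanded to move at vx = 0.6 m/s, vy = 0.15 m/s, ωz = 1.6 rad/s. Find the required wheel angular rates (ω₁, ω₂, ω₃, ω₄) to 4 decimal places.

k = lx + ly = 0.15 + 0.2 = 0.3500;  k·ωz = 0.3500·1.6 = 0.5600
ω₁ (FL) = (vx − vy − k·ωz)/r = -0.1100/0.06 = -1.8333
ω₂ (FR) = (vx + vy + k·ωz)/r = 1.3100/0.06 = 21.8333
ω₃ (RL) = (vx + vy − k·ωz)/r = 0.1900/0.06 = 3.1667
ω₄ (RR) = (vx − vy + k·ωz)/r = 1.0100/0.06 = 16.8333

(-1.8333, 21.8333, 3.1667, 16.8333)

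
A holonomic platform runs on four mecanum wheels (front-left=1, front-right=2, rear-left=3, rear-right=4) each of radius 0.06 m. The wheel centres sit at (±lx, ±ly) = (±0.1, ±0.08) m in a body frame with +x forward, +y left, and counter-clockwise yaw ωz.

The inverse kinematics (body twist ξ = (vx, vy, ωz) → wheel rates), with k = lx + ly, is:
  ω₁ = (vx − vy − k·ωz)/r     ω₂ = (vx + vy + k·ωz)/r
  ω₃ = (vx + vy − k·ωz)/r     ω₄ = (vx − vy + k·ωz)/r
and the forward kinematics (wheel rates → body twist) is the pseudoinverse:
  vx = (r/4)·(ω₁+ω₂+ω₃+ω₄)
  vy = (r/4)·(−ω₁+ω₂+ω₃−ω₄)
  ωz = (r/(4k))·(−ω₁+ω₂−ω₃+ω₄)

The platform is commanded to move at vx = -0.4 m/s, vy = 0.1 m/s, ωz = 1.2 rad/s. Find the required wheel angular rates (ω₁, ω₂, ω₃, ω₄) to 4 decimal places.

(-11.9333, -1.4000, -8.6000, -4.7333)

k = lx + ly = 0.1 + 0.08 = 0.1800;  k·ωz = 0.1800·1.2 = 0.2160
ω₁ (FL) = (vx − vy − k·ωz)/r = -0.7160/0.06 = -11.9333
ω₂ (FR) = (vx + vy + k·ωz)/r = -0.0840/0.06 = -1.4000
ω₃ (RL) = (vx + vy − k·ωz)/r = -0.5160/0.06 = -8.6000
ω₄ (RR) = (vx − vy + k·ωz)/r = -0.2840/0.06 = -4.7333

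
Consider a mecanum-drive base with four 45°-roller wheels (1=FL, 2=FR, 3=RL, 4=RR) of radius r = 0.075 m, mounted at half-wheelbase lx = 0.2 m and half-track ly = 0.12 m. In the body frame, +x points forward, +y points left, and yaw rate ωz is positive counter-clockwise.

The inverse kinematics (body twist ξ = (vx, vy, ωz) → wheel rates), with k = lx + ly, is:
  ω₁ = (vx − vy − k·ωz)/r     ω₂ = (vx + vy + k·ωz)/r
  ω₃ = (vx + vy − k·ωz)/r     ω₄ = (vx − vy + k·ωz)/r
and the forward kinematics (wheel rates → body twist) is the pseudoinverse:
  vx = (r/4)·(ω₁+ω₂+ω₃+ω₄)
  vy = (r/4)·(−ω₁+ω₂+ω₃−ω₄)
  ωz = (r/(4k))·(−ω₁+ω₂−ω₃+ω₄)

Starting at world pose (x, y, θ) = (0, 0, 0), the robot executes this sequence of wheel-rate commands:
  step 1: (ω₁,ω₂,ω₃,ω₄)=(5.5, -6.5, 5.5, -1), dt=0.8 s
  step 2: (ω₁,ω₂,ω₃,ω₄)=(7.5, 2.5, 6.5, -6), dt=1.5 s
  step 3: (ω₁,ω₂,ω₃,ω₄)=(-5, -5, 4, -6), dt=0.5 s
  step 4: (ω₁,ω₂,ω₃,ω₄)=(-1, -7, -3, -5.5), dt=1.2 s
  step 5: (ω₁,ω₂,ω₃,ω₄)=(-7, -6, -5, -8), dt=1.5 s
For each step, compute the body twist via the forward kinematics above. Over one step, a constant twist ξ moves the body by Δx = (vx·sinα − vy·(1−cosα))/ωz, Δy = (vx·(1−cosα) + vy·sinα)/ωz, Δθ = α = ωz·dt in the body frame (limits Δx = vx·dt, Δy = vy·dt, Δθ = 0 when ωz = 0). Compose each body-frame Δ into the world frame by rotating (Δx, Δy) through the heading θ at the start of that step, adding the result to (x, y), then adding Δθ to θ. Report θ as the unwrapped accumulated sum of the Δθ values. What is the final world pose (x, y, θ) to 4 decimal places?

step 1: ξ=(vx,vy,ωz)=(0.0656, -0.1031, -1.0840), dt=0.8 → body Δ=(0.0126, -0.0939, -0.8672) → world pose (0.0126, -0.0939, -0.8672)
step 2: ξ=(vx,vy,ωz)=(0.1969, 0.1406, -1.0254), dt=1.5 → body Δ=(0.3246, -0.0487, -1.5381) → world pose (0.1855, -0.3729, -2.4053)
step 3: ξ=(vx,vy,ωz)=(-0.2250, 0.1875, -0.5859), dt=0.5 → body Δ=(-0.0973, 0.1088, -0.2930) → world pose (0.3306, -0.3881, -2.6982)
step 4: ξ=(vx,vy,ωz)=(-0.3094, -0.0656, -0.4980), dt=1.2 → body Δ=(-0.3724, 0.0335, -0.5977) → world pose (0.6813, -0.2587, -3.2959)
step 5: ξ=(vx,vy,ωz)=(-0.4875, 0.0750, -0.1172), dt=1.5 → body Δ=(-0.7176, 0.1760, -0.1758) → world pose (1.3634, -0.5429, -3.4717)

(1.3634, -0.5429, -3.4717)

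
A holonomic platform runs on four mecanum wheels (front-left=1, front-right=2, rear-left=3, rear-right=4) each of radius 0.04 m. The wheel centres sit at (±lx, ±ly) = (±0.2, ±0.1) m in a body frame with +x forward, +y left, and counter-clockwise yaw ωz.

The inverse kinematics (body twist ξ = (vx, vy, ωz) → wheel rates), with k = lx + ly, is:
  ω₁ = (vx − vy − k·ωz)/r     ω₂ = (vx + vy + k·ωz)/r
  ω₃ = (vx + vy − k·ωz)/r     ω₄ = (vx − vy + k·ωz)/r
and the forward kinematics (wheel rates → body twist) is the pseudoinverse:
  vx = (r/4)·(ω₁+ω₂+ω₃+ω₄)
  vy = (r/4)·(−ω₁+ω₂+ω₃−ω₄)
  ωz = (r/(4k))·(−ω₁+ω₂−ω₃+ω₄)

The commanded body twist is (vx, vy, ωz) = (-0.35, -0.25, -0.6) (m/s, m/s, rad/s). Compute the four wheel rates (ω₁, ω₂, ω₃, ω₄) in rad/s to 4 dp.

(2.0000, -19.5000, -10.5000, -7.0000)

k = lx + ly = 0.2 + 0.1 = 0.3000;  k·ωz = 0.3000·-0.6 = -0.1800
ω₁ (FL) = (vx − vy − k·ωz)/r = 0.0800/0.04 = 2.0000
ω₂ (FR) = (vx + vy + k·ωz)/r = -0.7800/0.04 = -19.5000
ω₃ (RL) = (vx + vy − k·ωz)/r = -0.4200/0.04 = -10.5000
ω₄ (RR) = (vx − vy + k·ωz)/r = -0.2800/0.04 = -7.0000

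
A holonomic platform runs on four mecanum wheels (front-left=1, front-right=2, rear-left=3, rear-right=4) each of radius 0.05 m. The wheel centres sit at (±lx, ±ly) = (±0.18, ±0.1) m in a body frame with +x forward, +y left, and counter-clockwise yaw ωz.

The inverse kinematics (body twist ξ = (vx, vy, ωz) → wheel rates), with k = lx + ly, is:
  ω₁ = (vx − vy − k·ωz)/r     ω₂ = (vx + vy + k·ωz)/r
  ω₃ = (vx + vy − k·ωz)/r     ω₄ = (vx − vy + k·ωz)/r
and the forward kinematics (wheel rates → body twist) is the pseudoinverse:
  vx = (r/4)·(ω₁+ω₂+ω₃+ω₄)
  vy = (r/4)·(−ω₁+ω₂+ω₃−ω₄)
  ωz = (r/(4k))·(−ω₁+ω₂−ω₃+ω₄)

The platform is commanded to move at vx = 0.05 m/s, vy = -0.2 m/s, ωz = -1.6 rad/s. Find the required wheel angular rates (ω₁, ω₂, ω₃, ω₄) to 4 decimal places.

(13.9600, -11.9600, 5.9600, -3.9600)

k = lx + ly = 0.18 + 0.1 = 0.2800;  k·ωz = 0.2800·-1.6 = -0.4480
ω₁ (FL) = (vx − vy − k·ωz)/r = 0.6980/0.05 = 13.9600
ω₂ (FR) = (vx + vy + k·ωz)/r = -0.5980/0.05 = -11.9600
ω₃ (RL) = (vx + vy − k·ωz)/r = 0.2980/0.05 = 5.9600
ω₄ (RR) = (vx − vy + k·ωz)/r = -0.1980/0.05 = -3.9600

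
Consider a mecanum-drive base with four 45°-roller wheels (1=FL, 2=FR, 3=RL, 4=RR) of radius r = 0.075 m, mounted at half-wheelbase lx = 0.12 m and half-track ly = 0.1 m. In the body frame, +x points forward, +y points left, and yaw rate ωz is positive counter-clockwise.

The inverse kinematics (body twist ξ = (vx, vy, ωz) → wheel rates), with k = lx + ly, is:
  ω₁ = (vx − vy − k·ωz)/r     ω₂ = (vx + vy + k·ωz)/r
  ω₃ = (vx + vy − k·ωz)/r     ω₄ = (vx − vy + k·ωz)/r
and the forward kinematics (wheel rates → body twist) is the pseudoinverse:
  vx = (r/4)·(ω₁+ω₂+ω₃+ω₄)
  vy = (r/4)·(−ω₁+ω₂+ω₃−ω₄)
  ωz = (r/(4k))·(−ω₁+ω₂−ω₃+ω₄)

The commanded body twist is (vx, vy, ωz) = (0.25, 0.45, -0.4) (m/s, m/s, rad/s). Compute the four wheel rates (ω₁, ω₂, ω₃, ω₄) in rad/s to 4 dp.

(-1.4933, 8.1600, 10.5067, -3.8400)

k = lx + ly = 0.12 + 0.1 = 0.2200;  k·ωz = 0.2200·-0.4 = -0.0880
ω₁ (FL) = (vx − vy − k·ωz)/r = -0.1120/0.075 = -1.4933
ω₂ (FR) = (vx + vy + k·ωz)/r = 0.6120/0.075 = 8.1600
ω₃ (RL) = (vx + vy − k·ωz)/r = 0.7880/0.075 = 10.5067
ω₄ (RR) = (vx − vy + k·ωz)/r = -0.2880/0.075 = -3.8400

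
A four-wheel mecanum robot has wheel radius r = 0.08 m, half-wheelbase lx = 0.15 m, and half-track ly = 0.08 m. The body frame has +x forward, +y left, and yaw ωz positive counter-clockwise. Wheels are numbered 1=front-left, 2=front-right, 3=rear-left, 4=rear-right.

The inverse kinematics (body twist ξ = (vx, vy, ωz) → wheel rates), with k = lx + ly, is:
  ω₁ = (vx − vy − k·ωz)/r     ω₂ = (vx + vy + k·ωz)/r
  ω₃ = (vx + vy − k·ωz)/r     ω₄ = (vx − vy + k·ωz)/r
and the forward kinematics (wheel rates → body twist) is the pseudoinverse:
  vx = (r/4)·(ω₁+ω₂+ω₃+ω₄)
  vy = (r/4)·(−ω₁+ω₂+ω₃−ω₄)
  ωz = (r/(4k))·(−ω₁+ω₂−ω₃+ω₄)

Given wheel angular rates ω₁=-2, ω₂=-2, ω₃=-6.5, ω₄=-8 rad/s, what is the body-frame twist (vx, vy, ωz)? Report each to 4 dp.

(-0.3700, 0.0300, -0.1304)

k = lx + ly = 0.15 + 0.08 = 0.2300
ω₁+ω₂+ω₃+ω₄ = -18.5000  →  vx = (0.08/4)·-18.5000 = -0.3700
−ω₁+ω₂+ω₃−ω₄ = 1.5000  →  vy = (0.08/4)·1.5000 = 0.0300
−ω₁+ω₂−ω₃+ω₄ = -1.5000  →  ωz = (0.08/0.9200)·-1.5000 = -0.1304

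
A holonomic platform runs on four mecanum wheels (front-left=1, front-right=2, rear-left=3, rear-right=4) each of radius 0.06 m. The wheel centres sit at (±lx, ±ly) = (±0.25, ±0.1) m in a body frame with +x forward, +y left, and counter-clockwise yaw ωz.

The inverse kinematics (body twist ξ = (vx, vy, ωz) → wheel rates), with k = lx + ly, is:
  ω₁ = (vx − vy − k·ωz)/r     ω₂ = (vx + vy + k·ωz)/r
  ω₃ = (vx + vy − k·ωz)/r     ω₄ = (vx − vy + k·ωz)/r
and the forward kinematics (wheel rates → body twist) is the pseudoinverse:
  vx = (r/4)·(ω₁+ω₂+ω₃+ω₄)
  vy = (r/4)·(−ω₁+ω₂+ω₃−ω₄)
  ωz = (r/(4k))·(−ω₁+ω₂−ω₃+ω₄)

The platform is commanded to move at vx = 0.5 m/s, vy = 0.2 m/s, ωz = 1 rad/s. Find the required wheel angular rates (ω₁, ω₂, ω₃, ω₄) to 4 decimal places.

(-0.8333, 17.5000, 5.8333, 10.8333)

k = lx + ly = 0.25 + 0.1 = 0.3500;  k·ωz = 0.3500·1 = 0.3500
ω₁ (FL) = (vx − vy − k·ωz)/r = -0.0500/0.06 = -0.8333
ω₂ (FR) = (vx + vy + k·ωz)/r = 1.0500/0.06 = 17.5000
ω₃ (RL) = (vx + vy − k·ωz)/r = 0.3500/0.06 = 5.8333
ω₄ (RR) = (vx − vy + k·ωz)/r = 0.6500/0.06 = 10.8333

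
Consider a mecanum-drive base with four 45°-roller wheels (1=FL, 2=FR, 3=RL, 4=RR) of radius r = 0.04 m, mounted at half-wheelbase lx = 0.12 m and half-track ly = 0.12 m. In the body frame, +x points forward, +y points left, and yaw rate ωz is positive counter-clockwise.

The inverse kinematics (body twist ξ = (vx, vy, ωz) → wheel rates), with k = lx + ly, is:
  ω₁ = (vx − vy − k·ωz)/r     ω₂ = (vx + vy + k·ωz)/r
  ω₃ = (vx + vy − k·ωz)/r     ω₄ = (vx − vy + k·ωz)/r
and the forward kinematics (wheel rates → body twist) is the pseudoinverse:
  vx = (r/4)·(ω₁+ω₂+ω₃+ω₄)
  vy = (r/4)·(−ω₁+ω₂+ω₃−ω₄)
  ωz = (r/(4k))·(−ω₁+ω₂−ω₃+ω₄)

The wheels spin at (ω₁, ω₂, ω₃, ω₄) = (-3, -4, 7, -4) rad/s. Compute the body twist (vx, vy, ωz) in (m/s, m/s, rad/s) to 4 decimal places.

(-0.0400, 0.1000, -0.5000)

k = lx + ly = 0.12 + 0.12 = 0.2400
ω₁+ω₂+ω₃+ω₄ = -4.0000  →  vx = (0.04/4)·-4.0000 = -0.0400
−ω₁+ω₂+ω₃−ω₄ = 10.0000  →  vy = (0.04/4)·10.0000 = 0.1000
−ω₁+ω₂−ω₃+ω₄ = -12.0000  →  ωz = (0.04/0.9600)·-12.0000 = -0.5000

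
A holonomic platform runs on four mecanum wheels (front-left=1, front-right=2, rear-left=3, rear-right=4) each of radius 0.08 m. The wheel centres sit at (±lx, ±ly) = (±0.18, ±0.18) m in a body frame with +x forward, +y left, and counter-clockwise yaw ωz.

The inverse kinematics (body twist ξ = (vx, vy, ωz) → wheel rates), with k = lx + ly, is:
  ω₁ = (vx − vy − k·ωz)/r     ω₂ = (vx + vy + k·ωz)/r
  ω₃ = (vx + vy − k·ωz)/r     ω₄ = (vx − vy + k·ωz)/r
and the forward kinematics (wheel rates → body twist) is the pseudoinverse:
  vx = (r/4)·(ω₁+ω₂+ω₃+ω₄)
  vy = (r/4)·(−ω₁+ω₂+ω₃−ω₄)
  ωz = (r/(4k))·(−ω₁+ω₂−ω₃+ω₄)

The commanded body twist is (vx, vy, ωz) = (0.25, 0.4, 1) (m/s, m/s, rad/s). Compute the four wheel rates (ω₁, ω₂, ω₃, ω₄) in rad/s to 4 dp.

k = lx + ly = 0.18 + 0.18 = 0.3600;  k·ωz = 0.3600·1 = 0.3600
ω₁ (FL) = (vx − vy − k·ωz)/r = -0.5100/0.08 = -6.3750
ω₂ (FR) = (vx + vy + k·ωz)/r = 1.0100/0.08 = 12.6250
ω₃ (RL) = (vx + vy − k·ωz)/r = 0.2900/0.08 = 3.6250
ω₄ (RR) = (vx − vy + k·ωz)/r = 0.2100/0.08 = 2.6250

(-6.3750, 12.6250, 3.6250, 2.6250)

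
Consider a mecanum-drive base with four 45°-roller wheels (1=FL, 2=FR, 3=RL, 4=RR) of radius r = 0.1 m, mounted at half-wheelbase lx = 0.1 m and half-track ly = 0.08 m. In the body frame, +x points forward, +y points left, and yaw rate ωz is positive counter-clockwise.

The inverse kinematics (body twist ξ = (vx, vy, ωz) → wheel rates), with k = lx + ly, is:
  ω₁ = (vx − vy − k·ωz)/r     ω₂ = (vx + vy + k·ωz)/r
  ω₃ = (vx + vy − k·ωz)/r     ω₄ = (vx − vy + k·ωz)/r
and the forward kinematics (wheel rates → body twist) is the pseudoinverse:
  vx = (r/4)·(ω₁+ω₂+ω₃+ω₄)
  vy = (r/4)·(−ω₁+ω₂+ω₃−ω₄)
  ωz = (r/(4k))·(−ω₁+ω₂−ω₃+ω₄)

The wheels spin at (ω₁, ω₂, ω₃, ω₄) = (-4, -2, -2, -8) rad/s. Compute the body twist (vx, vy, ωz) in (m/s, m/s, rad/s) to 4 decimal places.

(-0.4000, 0.2000, -0.5556)

k = lx + ly = 0.1 + 0.08 = 0.1800
ω₁+ω₂+ω₃+ω₄ = -16.0000  →  vx = (0.1/4)·-16.0000 = -0.4000
−ω₁+ω₂+ω₃−ω₄ = 8.0000  →  vy = (0.1/4)·8.0000 = 0.2000
−ω₁+ω₂−ω₃+ω₄ = -4.0000  →  ωz = (0.1/0.7200)·-4.0000 = -0.5556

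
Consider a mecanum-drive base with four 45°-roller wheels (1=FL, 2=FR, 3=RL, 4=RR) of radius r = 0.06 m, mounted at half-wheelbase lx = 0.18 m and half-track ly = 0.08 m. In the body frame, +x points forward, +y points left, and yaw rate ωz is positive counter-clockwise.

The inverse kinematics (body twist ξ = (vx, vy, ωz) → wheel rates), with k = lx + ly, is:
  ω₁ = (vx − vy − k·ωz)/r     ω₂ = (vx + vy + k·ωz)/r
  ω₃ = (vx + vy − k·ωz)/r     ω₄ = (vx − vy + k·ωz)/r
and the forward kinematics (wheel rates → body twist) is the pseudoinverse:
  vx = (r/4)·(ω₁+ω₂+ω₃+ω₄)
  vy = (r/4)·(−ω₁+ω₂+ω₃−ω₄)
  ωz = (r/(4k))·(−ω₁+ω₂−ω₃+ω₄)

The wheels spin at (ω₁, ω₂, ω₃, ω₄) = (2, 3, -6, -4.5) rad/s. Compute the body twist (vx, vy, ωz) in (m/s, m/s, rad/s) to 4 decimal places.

(-0.0825, -0.0075, 0.1442)

k = lx + ly = 0.18 + 0.08 = 0.2600
ω₁+ω₂+ω₃+ω₄ = -5.5000  →  vx = (0.06/4)·-5.5000 = -0.0825
−ω₁+ω₂+ω₃−ω₄ = -0.5000  →  vy = (0.06/4)·-0.5000 = -0.0075
−ω₁+ω₂−ω₃+ω₄ = 2.5000  →  ωz = (0.06/1.0400)·2.5000 = 0.1442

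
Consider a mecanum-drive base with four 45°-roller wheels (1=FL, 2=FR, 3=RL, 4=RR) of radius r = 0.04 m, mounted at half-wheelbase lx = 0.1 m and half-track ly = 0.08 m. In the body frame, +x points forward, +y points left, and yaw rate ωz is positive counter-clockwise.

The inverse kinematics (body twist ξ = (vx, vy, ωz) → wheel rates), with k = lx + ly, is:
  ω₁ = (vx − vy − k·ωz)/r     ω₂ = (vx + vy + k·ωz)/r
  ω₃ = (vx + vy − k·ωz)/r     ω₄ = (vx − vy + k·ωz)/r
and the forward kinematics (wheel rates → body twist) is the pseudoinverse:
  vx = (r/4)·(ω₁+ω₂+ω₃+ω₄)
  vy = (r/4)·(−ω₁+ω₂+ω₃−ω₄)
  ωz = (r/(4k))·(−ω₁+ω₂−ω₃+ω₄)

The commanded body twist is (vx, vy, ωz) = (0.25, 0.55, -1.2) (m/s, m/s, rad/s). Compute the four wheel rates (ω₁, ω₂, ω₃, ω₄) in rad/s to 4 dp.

k = lx + ly = 0.1 + 0.08 = 0.1800;  k·ωz = 0.1800·-1.2 = -0.2160
ω₁ (FL) = (vx − vy − k·ωz)/r = -0.0840/0.04 = -2.1000
ω₂ (FR) = (vx + vy + k·ωz)/r = 0.5840/0.04 = 14.6000
ω₃ (RL) = (vx + vy − k·ωz)/r = 1.0160/0.04 = 25.4000
ω₄ (RR) = (vx − vy + k·ωz)/r = -0.5160/0.04 = -12.9000

(-2.1000, 14.6000, 25.4000, -12.9000)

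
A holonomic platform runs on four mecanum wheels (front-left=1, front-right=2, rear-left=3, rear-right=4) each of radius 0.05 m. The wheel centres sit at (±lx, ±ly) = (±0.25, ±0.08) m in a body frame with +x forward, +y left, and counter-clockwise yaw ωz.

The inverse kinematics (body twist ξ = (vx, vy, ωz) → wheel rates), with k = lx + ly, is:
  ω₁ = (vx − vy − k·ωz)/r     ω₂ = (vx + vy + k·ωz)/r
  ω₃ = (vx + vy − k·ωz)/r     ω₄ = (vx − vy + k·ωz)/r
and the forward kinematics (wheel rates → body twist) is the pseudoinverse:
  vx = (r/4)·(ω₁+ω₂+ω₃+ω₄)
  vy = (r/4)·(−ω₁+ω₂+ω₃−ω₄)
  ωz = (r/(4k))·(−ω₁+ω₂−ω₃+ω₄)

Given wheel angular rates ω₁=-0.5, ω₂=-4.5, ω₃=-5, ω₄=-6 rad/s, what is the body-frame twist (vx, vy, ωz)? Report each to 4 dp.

k = lx + ly = 0.25 + 0.08 = 0.3300
ω₁+ω₂+ω₃+ω₄ = -16.0000  →  vx = (0.05/4)·-16.0000 = -0.2000
−ω₁+ω₂+ω₃−ω₄ = -3.0000  →  vy = (0.05/4)·-3.0000 = -0.0375
−ω₁+ω₂−ω₃+ω₄ = -5.0000  →  ωz = (0.05/1.3200)·-5.0000 = -0.1894

(-0.2000, -0.0375, -0.1894)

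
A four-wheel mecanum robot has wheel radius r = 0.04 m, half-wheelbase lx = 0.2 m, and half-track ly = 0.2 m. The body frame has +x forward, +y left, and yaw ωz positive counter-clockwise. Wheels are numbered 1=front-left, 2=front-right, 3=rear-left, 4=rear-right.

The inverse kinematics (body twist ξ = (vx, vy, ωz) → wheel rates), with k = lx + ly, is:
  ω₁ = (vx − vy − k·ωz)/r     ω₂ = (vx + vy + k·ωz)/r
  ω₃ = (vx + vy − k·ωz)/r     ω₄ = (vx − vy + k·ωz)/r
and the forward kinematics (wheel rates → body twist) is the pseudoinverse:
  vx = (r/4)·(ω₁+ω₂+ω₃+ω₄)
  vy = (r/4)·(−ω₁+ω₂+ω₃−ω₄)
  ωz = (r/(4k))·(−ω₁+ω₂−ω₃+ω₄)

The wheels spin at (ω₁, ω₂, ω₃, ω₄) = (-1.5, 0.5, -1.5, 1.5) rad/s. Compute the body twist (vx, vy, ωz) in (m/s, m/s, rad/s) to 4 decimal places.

k = lx + ly = 0.2 + 0.2 = 0.4000
ω₁+ω₂+ω₃+ω₄ = -1.0000  →  vx = (0.04/4)·-1.0000 = -0.0100
−ω₁+ω₂+ω₃−ω₄ = -1.0000  →  vy = (0.04/4)·-1.0000 = -0.0100
−ω₁+ω₂−ω₃+ω₄ = 5.0000  →  ωz = (0.04/1.6000)·5.0000 = 0.1250

(-0.0100, -0.0100, 0.1250)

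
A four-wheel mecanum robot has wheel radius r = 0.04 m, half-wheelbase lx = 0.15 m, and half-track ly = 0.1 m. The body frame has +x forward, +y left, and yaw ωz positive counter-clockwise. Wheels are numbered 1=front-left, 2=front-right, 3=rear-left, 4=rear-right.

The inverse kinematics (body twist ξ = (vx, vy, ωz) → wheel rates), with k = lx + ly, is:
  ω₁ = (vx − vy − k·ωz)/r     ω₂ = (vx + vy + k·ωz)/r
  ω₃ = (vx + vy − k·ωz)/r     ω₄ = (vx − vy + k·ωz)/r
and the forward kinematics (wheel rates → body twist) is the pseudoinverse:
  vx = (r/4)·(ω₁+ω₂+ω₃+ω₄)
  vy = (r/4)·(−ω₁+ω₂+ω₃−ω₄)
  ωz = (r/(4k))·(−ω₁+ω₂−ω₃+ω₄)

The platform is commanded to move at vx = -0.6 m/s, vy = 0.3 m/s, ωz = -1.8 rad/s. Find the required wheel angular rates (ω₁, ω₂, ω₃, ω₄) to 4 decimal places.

(-11.2500, -18.7500, 3.7500, -33.7500)

k = lx + ly = 0.15 + 0.1 = 0.2500;  k·ωz = 0.2500·-1.8 = -0.4500
ω₁ (FL) = (vx − vy − k·ωz)/r = -0.4500/0.04 = -11.2500
ω₂ (FR) = (vx + vy + k·ωz)/r = -0.7500/0.04 = -18.7500
ω₃ (RL) = (vx + vy − k·ωz)/r = 0.1500/0.04 = 3.7500
ω₄ (RR) = (vx − vy + k·ωz)/r = -1.3500/0.04 = -33.7500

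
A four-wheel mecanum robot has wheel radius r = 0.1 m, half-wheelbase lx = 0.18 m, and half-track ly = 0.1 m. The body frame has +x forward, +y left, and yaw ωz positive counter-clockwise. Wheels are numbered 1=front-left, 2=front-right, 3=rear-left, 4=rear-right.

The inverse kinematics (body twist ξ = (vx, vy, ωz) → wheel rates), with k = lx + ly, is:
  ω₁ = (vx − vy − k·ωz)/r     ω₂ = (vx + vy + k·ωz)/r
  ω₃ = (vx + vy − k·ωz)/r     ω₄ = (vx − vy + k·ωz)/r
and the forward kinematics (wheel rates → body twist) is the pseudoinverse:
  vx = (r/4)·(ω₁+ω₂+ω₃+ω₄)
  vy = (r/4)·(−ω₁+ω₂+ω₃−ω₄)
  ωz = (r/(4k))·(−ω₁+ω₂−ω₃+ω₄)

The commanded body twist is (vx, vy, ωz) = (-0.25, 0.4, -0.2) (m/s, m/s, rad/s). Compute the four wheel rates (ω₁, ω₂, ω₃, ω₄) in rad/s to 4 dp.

k = lx + ly = 0.18 + 0.1 = 0.2800;  k·ωz = 0.2800·-0.2 = -0.0560
ω₁ (FL) = (vx − vy − k·ωz)/r = -0.5940/0.1 = -5.9400
ω₂ (FR) = (vx + vy + k·ωz)/r = 0.0940/0.1 = 0.9400
ω₃ (RL) = (vx + vy − k·ωz)/r = 0.2060/0.1 = 2.0600
ω₄ (RR) = (vx − vy + k·ωz)/r = -0.7060/0.1 = -7.0600

(-5.9400, 0.9400, 2.0600, -7.0600)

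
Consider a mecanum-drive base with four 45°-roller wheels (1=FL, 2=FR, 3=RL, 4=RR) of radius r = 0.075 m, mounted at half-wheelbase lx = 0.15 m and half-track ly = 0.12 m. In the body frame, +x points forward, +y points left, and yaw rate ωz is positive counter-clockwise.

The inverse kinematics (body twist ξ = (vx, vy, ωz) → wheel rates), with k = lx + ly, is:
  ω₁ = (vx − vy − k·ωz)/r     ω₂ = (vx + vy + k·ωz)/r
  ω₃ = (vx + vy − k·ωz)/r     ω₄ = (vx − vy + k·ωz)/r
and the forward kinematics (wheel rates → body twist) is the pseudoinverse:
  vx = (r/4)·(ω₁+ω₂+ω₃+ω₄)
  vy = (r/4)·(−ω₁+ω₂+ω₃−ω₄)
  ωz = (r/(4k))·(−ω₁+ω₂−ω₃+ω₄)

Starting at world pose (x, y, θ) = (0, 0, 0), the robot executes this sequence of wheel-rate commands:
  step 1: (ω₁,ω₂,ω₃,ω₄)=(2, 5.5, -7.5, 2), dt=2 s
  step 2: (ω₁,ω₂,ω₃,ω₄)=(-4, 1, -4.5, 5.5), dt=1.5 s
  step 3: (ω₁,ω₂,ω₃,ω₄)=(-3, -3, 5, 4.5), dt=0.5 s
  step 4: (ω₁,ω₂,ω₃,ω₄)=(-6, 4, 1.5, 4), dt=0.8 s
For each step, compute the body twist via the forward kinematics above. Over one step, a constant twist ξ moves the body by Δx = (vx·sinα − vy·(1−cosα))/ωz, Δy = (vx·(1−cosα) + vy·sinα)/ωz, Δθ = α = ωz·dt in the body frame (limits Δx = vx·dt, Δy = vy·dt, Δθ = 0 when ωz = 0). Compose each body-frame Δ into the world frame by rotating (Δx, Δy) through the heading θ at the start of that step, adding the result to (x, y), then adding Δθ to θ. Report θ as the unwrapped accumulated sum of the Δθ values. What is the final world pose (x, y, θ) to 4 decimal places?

(0.2874, -0.1214, 4.0451)

step 1: ξ=(vx,vy,ωz)=(0.0375, -0.1125, 0.9028), dt=2.0 → body Δ=(0.1940, -0.0700, 1.8056) → world pose (0.1940, -0.0700, 1.8056)
step 2: ξ=(vx,vy,ωz)=(-0.0375, -0.0937, 1.0417), dt=1.5 → body Δ=(0.0533, -0.1257, 1.5625) → world pose (0.3039, 0.0110, 3.3681)
step 3: ξ=(vx,vy,ωz)=(0.0656, 0.0094, -0.0347), dt=0.5 → body Δ=(0.0329, 0.0044, -0.0174) → world pose (0.2728, -0.0006, 3.3507)
step 4: ξ=(vx,vy,ωz)=(0.0656, 0.1406, 0.8681), dt=0.8 → body Δ=(0.0109, 0.1212, 0.6944) → world pose (0.2874, -0.1214, 4.0451)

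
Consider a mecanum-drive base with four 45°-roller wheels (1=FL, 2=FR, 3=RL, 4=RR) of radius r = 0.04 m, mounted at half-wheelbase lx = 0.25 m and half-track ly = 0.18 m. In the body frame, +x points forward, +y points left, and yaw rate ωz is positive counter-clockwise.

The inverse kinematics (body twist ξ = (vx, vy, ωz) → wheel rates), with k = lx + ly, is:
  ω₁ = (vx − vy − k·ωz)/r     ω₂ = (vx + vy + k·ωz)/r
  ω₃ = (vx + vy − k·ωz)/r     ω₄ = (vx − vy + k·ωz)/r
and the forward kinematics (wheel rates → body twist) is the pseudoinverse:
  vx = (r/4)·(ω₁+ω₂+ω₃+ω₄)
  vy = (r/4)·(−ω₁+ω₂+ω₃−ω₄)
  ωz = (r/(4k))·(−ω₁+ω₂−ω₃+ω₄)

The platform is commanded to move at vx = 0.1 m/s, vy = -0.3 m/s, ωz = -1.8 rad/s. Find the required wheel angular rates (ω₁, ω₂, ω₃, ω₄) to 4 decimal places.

(29.3500, -24.3500, 14.3500, -9.3500)

k = lx + ly = 0.25 + 0.18 = 0.4300;  k·ωz = 0.4300·-1.8 = -0.7740
ω₁ (FL) = (vx − vy − k·ωz)/r = 1.1740/0.04 = 29.3500
ω₂ (FR) = (vx + vy + k·ωz)/r = -0.9740/0.04 = -24.3500
ω₃ (RL) = (vx + vy − k·ωz)/r = 0.5740/0.04 = 14.3500
ω₄ (RR) = (vx − vy + k·ωz)/r = -0.3740/0.04 = -9.3500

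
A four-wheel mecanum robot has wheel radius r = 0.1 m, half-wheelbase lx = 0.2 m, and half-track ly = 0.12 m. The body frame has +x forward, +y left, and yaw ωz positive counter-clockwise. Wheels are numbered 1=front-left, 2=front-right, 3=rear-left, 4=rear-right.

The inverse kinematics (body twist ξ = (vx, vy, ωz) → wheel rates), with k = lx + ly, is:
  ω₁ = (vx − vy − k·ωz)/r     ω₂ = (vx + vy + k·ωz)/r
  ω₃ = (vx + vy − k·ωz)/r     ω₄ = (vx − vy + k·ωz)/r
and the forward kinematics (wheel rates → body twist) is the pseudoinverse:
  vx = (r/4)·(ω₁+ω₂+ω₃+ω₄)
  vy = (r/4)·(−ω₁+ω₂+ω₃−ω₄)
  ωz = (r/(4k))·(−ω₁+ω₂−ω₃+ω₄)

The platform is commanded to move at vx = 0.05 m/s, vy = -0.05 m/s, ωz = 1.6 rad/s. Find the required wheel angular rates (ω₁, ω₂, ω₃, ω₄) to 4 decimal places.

(-4.1200, 5.1200, -5.1200, 6.1200)

k = lx + ly = 0.2 + 0.12 = 0.3200;  k·ωz = 0.3200·1.6 = 0.5120
ω₁ (FL) = (vx − vy − k·ωz)/r = -0.4120/0.1 = -4.1200
ω₂ (FR) = (vx + vy + k·ωz)/r = 0.5120/0.1 = 5.1200
ω₃ (RL) = (vx + vy − k·ωz)/r = -0.5120/0.1 = -5.1200
ω₄ (RR) = (vx − vy + k·ωz)/r = 0.6120/0.1 = 6.1200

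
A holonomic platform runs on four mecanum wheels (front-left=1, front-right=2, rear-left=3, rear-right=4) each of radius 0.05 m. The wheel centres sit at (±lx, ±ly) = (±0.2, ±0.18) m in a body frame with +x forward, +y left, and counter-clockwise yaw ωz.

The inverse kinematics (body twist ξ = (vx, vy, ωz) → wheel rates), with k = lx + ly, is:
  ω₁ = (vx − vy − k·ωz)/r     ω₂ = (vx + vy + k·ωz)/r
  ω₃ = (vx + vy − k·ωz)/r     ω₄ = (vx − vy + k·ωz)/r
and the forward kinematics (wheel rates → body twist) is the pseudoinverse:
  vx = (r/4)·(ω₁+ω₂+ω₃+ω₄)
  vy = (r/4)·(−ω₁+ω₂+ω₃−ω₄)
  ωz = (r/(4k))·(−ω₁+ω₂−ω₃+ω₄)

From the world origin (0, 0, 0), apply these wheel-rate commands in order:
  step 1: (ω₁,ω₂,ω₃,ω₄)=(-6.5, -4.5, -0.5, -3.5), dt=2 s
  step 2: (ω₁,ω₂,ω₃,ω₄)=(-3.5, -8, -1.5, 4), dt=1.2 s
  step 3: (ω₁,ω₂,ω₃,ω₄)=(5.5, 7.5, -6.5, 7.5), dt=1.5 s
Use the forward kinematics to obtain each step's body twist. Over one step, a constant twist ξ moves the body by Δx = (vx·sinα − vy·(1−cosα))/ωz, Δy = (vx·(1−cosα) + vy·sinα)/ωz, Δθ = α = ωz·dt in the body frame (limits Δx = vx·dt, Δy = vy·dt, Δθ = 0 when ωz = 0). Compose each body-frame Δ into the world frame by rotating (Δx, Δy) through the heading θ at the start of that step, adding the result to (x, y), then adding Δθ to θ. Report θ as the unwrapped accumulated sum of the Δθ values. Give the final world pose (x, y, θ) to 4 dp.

step 1: ξ=(vx,vy,ωz)=(-0.1875, 0.0625, -0.0329), dt=2.0 → body Δ=(-0.3706, 0.1372, -0.0658) → world pose (-0.3706, 0.1372, -0.0658)
step 2: ξ=(vx,vy,ωz)=(-0.1125, -0.1250, 0.0329), dt=1.2 → body Δ=(-0.1320, -0.1526, 0.0395) → world pose (-0.5124, -0.0064, -0.0263)
step 3: ξ=(vx,vy,ωz)=(0.1750, -0.1500, 0.5263), dt=1.5 → body Δ=(0.3204, -0.1040, 0.7895) → world pose (-0.1949, -0.1188, 0.7632)

(-0.1949, -0.1188, 0.7632)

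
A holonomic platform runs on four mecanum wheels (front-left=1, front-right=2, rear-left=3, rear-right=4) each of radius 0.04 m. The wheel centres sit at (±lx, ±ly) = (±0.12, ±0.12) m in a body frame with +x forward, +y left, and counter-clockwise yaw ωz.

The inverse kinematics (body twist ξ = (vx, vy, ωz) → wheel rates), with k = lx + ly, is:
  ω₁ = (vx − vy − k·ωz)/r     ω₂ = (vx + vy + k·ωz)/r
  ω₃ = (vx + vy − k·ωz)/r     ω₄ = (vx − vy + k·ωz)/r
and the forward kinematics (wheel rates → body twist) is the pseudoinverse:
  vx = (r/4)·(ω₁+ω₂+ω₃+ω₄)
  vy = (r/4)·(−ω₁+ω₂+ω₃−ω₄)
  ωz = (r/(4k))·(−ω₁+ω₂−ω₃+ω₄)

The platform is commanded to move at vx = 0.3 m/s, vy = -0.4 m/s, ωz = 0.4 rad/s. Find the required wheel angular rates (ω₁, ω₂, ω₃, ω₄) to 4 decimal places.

k = lx + ly = 0.12 + 0.12 = 0.2400;  k·ωz = 0.2400·0.4 = 0.0960
ω₁ (FL) = (vx − vy − k·ωz)/r = 0.6040/0.04 = 15.1000
ω₂ (FR) = (vx + vy + k·ωz)/r = -0.0040/0.04 = -0.1000
ω₃ (RL) = (vx + vy − k·ωz)/r = -0.1960/0.04 = -4.9000
ω₄ (RR) = (vx − vy + k·ωz)/r = 0.7960/0.04 = 19.9000

(15.1000, -0.1000, -4.9000, 19.9000)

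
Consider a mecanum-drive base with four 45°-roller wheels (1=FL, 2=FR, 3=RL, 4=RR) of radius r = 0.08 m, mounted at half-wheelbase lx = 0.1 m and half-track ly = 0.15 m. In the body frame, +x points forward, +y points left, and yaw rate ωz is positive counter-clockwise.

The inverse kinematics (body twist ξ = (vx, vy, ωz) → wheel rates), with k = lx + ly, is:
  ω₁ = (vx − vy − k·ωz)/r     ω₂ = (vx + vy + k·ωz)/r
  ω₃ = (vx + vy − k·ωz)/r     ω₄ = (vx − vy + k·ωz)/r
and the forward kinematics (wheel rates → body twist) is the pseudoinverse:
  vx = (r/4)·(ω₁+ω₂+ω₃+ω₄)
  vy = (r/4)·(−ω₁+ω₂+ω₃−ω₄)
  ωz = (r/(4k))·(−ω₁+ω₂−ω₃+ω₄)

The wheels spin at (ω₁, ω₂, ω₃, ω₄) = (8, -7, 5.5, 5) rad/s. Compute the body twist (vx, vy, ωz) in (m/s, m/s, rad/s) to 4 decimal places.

(0.2300, -0.2900, -1.2400)

k = lx + ly = 0.1 + 0.15 = 0.2500
ω₁+ω₂+ω₃+ω₄ = 11.5000  →  vx = (0.08/4)·11.5000 = 0.2300
−ω₁+ω₂+ω₃−ω₄ = -14.5000  →  vy = (0.08/4)·-14.5000 = -0.2900
−ω₁+ω₂−ω₃+ω₄ = -15.5000  →  ωz = (0.08/1.0000)·-15.5000 = -1.2400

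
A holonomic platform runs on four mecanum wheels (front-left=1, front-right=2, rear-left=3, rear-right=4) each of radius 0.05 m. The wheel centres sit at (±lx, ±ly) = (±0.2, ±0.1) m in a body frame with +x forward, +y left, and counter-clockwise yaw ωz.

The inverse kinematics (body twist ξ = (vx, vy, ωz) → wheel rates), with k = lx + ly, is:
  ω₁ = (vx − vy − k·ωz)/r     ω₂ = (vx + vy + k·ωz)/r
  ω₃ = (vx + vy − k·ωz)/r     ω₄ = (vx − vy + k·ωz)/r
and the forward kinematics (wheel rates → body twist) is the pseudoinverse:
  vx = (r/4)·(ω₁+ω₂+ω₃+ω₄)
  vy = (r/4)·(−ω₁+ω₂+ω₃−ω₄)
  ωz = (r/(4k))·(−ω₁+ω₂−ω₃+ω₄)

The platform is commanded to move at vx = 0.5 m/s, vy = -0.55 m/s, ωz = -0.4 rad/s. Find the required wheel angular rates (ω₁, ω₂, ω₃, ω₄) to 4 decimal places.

k = lx + ly = 0.2 + 0.1 = 0.3000;  k·ωz = 0.3000·-0.4 = -0.1200
ω₁ (FL) = (vx − vy − k·ωz)/r = 1.1700/0.05 = 23.4000
ω₂ (FR) = (vx + vy + k·ωz)/r = -0.1700/0.05 = -3.4000
ω₃ (RL) = (vx + vy − k·ωz)/r = 0.0700/0.05 = 1.4000
ω₄ (RR) = (vx − vy + k·ωz)/r = 0.9300/0.05 = 18.6000

(23.4000, -3.4000, 1.4000, 18.6000)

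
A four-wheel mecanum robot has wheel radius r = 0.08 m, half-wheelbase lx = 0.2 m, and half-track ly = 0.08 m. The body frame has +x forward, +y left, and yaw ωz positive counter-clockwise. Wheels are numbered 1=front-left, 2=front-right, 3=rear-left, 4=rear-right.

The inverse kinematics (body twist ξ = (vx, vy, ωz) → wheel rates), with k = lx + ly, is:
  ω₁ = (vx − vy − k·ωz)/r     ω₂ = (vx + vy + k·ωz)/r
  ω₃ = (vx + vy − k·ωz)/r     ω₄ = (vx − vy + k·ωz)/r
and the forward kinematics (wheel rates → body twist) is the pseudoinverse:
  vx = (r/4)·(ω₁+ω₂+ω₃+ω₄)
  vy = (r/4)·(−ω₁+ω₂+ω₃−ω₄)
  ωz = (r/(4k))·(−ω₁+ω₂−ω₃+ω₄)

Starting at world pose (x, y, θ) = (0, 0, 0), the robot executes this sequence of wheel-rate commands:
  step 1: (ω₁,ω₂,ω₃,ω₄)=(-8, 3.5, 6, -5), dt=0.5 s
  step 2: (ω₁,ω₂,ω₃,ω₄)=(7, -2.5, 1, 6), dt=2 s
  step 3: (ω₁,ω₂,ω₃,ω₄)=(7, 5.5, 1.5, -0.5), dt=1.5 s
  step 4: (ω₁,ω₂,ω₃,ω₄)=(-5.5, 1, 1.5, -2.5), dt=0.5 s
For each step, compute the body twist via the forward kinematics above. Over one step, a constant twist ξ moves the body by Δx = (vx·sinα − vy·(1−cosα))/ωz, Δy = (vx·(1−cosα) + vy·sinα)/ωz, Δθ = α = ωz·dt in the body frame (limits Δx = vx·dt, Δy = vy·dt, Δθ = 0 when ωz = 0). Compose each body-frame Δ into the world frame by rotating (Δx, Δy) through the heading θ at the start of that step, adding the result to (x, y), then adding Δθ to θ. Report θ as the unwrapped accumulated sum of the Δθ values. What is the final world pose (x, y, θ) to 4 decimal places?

(0.5657, -0.6310, -0.9107)

step 1: ξ=(vx,vy,ωz)=(-0.0700, 0.4500, 0.0357), dt=0.5 → body Δ=(-0.0370, 0.2247, 0.0179) → world pose (-0.0370, 0.2247, 0.0179)
step 2: ξ=(vx,vy,ωz)=(0.2300, -0.2900, -0.3214), dt=2.0 → body Δ=(0.2489, -0.6837, -0.6429) → world pose (0.2240, -0.4545, -0.6250)
step 3: ξ=(vx,vy,ωz)=(0.2700, 0.0100, -0.2500), dt=1.5 → body Δ=(0.3984, -0.0604, -0.3750) → world pose (0.5117, -0.7365, -1.0000)
step 4: ξ=(vx,vy,ωz)=(-0.1100, 0.2100, 0.1786), dt=0.5 → body Δ=(-0.0596, 0.1024, 0.0893) → world pose (0.5657, -0.6310, -0.9107)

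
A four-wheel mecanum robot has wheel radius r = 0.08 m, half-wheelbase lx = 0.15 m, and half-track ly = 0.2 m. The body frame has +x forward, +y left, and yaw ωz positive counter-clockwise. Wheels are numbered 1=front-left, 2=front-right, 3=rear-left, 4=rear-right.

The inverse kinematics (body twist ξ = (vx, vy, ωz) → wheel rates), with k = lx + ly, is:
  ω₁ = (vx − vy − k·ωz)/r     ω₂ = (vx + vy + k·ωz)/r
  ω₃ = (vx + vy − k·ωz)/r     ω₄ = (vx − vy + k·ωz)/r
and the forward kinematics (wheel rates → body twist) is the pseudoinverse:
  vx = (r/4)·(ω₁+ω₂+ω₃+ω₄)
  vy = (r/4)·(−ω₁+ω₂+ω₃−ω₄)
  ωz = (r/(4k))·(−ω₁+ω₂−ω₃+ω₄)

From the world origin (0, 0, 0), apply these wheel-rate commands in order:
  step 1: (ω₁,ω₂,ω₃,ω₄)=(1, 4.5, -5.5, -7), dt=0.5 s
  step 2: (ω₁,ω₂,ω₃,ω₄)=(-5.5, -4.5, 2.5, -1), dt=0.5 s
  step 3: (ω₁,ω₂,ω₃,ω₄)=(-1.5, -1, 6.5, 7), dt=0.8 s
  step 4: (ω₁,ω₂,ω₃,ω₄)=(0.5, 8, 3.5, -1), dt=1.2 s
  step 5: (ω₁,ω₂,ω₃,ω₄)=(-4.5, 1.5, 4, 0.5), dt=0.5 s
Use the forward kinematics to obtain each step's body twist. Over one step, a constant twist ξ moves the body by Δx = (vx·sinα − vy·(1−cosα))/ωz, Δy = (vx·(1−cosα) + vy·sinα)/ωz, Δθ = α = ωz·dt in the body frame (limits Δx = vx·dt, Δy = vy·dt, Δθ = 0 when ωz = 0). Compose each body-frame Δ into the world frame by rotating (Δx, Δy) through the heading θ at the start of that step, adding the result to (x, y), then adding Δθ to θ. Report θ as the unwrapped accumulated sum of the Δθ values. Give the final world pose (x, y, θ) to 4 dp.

(0.2302, 0.5083, 0.3086)

step 1: ξ=(vx,vy,ωz)=(-0.1400, 0.1000, 0.1143), dt=0.5 → body Δ=(-0.0714, 0.0480, 0.0571) → world pose (-0.0714, 0.0480, 0.0571)
step 2: ξ=(vx,vy,ωz)=(-0.1700, 0.0900, -0.1429), dt=0.5 → body Δ=(-0.0833, 0.0480, -0.0714) → world pose (-0.1573, 0.0911, -0.0143)
step 3: ξ=(vx,vy,ωz)=(0.2200, 0.0000, 0.0571), dt=0.8 → body Δ=(0.1759, 0.0040, 0.0457) → world pose (0.0187, 0.0926, 0.0314)
step 4: ξ=(vx,vy,ωz)=(0.2200, 0.2400, 0.1714), dt=1.2 → body Δ=(0.2326, 0.3130, 0.2057) → world pose (0.2413, 0.4128, 0.2371)
step 5: ξ=(vx,vy,ωz)=(0.0300, 0.1900, 0.1429), dt=0.5 → body Δ=(0.0116, 0.0955, 0.0714) → world pose (0.2302, 0.5083, 0.3086)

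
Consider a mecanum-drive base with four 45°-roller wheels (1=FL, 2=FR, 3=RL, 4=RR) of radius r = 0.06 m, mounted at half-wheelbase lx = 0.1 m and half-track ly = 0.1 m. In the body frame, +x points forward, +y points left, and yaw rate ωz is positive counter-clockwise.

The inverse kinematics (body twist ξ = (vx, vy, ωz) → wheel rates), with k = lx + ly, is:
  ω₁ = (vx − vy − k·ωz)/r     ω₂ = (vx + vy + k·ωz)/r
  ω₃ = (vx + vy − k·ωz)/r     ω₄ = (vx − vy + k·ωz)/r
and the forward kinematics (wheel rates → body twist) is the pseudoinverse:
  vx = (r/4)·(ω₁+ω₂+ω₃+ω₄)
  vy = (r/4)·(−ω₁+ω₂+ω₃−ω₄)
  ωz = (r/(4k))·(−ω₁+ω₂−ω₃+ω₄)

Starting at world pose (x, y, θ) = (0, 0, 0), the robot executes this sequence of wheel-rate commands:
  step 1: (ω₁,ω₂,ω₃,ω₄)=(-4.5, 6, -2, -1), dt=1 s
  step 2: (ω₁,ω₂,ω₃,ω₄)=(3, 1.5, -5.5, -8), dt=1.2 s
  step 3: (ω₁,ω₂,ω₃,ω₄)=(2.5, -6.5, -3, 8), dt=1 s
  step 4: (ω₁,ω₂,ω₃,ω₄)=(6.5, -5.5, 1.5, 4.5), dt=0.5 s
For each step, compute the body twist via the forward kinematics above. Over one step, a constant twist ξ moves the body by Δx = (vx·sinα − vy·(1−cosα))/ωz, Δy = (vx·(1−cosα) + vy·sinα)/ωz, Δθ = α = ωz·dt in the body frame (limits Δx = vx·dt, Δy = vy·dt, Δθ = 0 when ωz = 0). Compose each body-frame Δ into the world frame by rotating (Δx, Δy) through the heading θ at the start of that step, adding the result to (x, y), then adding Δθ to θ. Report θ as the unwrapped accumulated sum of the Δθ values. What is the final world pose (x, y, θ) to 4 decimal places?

step 1: ξ=(vx,vy,ωz)=(-0.0225, 0.1425, 0.8625), dt=1.0 → body Δ=(-0.0775, 0.1164, 0.8625) → world pose (-0.0775, 0.1164, 0.8625)
step 2: ξ=(vx,vy,ωz)=(-0.1350, 0.0150, -0.3000), dt=1.2 → body Δ=(-0.1553, 0.0465, -0.3600) → world pose (-0.2139, 0.0286, 0.5025)
step 3: ξ=(vx,vy,ωz)=(0.0150, -0.3000, 0.1500), dt=1.0 → body Δ=(0.0374, -0.2978, 0.1500) → world pose (-0.0377, -0.2143, 0.6525)
step 4: ξ=(vx,vy,ωz)=(0.1050, -0.2250, -0.6750), dt=0.5 → body Δ=(0.0327, -0.1192, -0.3375) → world pose (0.0606, -0.2891, 0.3150)

(0.0606, -0.2891, 0.3150)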